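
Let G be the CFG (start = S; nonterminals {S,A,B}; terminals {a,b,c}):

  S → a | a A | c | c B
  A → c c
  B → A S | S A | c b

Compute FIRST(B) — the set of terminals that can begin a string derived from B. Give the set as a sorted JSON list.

Compute FIRST by fixpoint:
pass 1:
  A via A→c c: +{c}
  B via B→A S: +{c}
  S via S→a: +{a}
  S via S→c: +{c}
  FIRST[S]={a,c}  FIRST[A]={c}  FIRST[B]={c}
pass 2:
  B via B→S A: +{a}
  FIRST[S]={a,c}  FIRST[A]={c}  FIRST[B]={a,c}
pass 3: done
  FIRST[S]={a,c}  FIRST[A]={c}  FIRST[B]={a,c}

FIRST(B) = ["a", "c"]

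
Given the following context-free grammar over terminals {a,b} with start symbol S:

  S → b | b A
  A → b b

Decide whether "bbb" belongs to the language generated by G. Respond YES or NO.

CNF form of G:
  S -> T0 A | b
  A -> T0 T0
  T0 -> b

Fill CYK table bottom-up:
  T[0,0] 'b' = {S,T0}  orig:{S}
  T[1,1] 'b' = {S,T0}  orig:{S}
  T[2,2] 'b' = {S,T0}  orig:{S}
  T[0,1] 'bb' = {A}
  T[1,2] 'bb' = {A}
  T[0,2] 'bbb' = {S}

S ∈ T[0,2] ⇒ YES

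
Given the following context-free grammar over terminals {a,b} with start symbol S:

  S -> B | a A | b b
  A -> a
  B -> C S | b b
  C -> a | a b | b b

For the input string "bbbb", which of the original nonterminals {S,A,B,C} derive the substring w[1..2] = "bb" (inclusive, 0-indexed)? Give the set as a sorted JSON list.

Convert to CNF:
  S -> C S | T0 T0 | T1 A
  A -> a
  B -> C S | T0 T0
  C -> T0 T0 | T1 T0 | a
  T0 -> b
  T1 -> a

CYK fill (cells [i..j] with 1 ≤ i ≤ j ≤ 2 only):
  [1..1]={T0}  "b"  orig:{}
  [2..2]={T0}  "b"  orig:{}
  [1..2]={B,C,S}  "bb"

Original NTs in T[1,2] deriving "bb": ["B", "C", "S"]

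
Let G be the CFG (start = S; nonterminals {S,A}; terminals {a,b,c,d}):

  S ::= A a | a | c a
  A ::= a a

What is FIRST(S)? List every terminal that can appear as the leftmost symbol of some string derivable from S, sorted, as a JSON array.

FIRST iteration:
[1]
  A via A→a a: +{a}
  S via S→A a: +{a}
  S via S→c a: +{c}
  FIRST[S]={a,c}  FIRST[A]={a}
[2] (no change)
  FIRST[S]={a,c}  FIRST[A]={a}

FIRST(S) = ["a", "c"]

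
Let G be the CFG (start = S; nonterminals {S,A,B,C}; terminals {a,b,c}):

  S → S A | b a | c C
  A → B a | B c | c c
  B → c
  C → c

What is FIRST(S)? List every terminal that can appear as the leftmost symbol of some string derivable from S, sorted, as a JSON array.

FIRST iteration:
round 1:
  A via A→c c: +{c}
  B via B→c: +{c}
  C via C→c: +{c}
  S via S→b a: +{b}
  S via S→c C: +{c}
  FIRST[S]={b,c}  FIRST[A]={c}  FIRST[B]={c}  FIRST[C]={c}
round 2: — fixpoint
  FIRST[S]={b,c}  FIRST[A]={c}  FIRST[B]={c}  FIRST[C]={c}

FIRST(S) = ["b", "c"]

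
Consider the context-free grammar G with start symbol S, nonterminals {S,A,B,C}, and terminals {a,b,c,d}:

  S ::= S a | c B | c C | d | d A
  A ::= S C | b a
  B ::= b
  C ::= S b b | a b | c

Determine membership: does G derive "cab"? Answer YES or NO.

Convert to CNF:
  S -> S T1 | T2 B | T2 C | T3 A | d
  A -> S C | T0 T1
  B -> b
  C -> S X4 | T1 T0 | c
  T0 -> b
  T1 -> a
  T2 -> c
  T3 -> d
  X4 -> T0 T0

CYK fill:
  [0..0]={C,T2}  "c"  orig:{C}
  [1..1]={T1}  "a"  orig:{}
  [2..2]={B,T0}  "b"  orig:{B}
  [0..1]=∅  "ca"
  [1..2]={C}  "ab"
  [0..2]={S}  "cab"

S ∈ T[0,2] ⇒ YES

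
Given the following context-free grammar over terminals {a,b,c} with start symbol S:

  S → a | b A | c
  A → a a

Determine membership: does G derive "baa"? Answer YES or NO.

Convert to CNF:
  S -> T1 A | a | c
  A -> T0 T0
  T0 -> a
  T1 -> b

Fill CYK table bottom-up:
  cell(0,0) b: {T1}  orig:{}
  cell(1,1) a: {S,T0}  orig:{S}
  cell(2,2) a: {S,T0}  orig:{S}
  cell(0,1) ba: ∅
  cell(1,2) aa: {A}
  cell(0,2) baa: {S}

S ∈ T[0,2] ⇒ YES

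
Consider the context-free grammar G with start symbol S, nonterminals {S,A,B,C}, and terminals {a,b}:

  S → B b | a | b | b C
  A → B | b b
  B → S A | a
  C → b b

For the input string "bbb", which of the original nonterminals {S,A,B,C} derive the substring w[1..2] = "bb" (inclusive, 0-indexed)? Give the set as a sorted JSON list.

Convert to CNF:
  S -> B T0 | T0 C | a | b
  A -> S A | T0 T0 | a
  B -> S A | a
  C -> T0 T0
  T0 -> b

CYK fill (cells [i..j] with 1 ≤ i ≤ j ≤ 2 only):
  cell(1,1) b: {S,T0}  orig:{S}
  cell(2,2) b: {S,T0}  orig:{S}
  cell(1,2) bb: {A,C}

Original NTs in T[1,2] deriving "bb": ["A", "C"]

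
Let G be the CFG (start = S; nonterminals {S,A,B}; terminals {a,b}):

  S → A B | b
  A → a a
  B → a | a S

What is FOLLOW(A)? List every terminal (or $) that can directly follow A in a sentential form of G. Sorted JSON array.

Compute FIRST by fixpoint:
pass 1:
  A via A→a a: +{a}
  B via B→a: +{a}
  S via S→A B: +{a}
  S via S→b: +{b}
  FIRST[S]={a,b}  FIRST[A]={a}  FIRST[B]={a}
pass 2: (no change)
  FIRST[S]={a,b}  FIRST[A]={a}  FIRST[B]={a}

Compute FOLLOW by fixpoint:
seed FOLLOW(S) with $
iter 1:
  S→A B: FOLLOW(A) ⊇ FIRST(B) = {a}; new: +{a}
  S→A B: FOLLOW(B) ⊇ FOLLOW(S) ⊇ {$}; new: +{$}
  FOLLOW[S]={$}  FOLLOW[A]={a}  FOLLOW[B]={$}
iter 2: — fixpoint
  FOLLOW[S]={$}  FOLLOW[A]={a}  FOLLOW[B]={$}

FOLLOW(A) = ["a"]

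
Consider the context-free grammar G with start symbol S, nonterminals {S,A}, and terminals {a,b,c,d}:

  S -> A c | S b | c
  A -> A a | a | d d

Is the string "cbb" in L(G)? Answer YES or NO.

CNF form of G:
  S -> A T2 | S T3 | c
  A -> A T0 | T1 T1 | a
  T0 -> a
  T1 -> d
  T2 -> c
  T3 -> b

Fill CYK table bottom-up:
  [0..0]={S,T2}  "c"  orig:{S}
  [1..1]={T3}  "b"  orig:{}
  [2..2]={T3}  "b"  orig:{}
  [0..1]={S}  "cb"
  [1..2]=∅  "bb"
  [0..2]={S}  "cbb"

S ∈ T[0,2] ⇒ YES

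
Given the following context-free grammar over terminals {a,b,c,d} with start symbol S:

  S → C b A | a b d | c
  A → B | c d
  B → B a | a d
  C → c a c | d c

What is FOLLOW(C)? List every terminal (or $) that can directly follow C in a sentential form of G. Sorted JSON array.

FIRST sets, iterate to fixpoint:
pass 1:
  A via A→c d: +{c}
  B via B→a d: +{a}
  C via C→c a c: +{c}
  C via C→d c: +{d}
  S via S→C b A: +{c,d}
  S via S→a b d: +{a}
  S: {a,c,d}  A: {c}  B: {a}  C: {c,d}
pass 2:
  A via A→B: +{a}
  S: {a,c,d}  A: {a,c}  B: {a}  C: {c,d}
pass 3: (stable)
  S: {a,c,d}  A: {a,c}  B: {a}  C: {c,d}

Compute FOLLOW by fixpoint:
FOLLOW(S) := {$}
[1]
  B→B a: FOLLOW(B) ⊇ FIRST(a) = {a}; new: +{a}
  S→C b A: FOLLOW(C) ⊇ FIRST(b) = {b}; new: +{b}
  S→C b A: FOLLOW(A) ⊇ FOLLOW(S) ⊇ {$}; new: +{$}
  FOLLOW[S]={$}  FOLLOW[A]={$}  FOLLOW[B]={a}  FOLLOW[C]={b}
[2]
  A→B: FOLLOW(B) ⊇ FOLLOW(A) ⊇ {$}; new: +{$}
  FOLLOW[S]={$}  FOLLOW[A]={$}  FOLLOW[B]={$,a}  FOLLOW[C]={b}
[3] — fixpoint
  FOLLOW[S]={$}  FOLLOW[A]={$}  FOLLOW[B]={$,a}  FOLLOW[C]={b}

FOLLOW(C) = ["b"]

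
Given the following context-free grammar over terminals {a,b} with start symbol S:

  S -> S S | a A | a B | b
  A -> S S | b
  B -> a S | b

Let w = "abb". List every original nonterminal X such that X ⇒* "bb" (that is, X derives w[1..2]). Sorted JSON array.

Convert to CNF:
  S -> S S | T0 A | T0 B | b
  A -> S S | b
  B -> T0 S | b
  T0 -> a

CYK table (by increasing span), restricted to cells inside w[1..2]:
  cell(1,1) b: {A,B,S}
  cell(2,2) b: {A,B,S}
  cell(1,2) bb: {A,S}

Original NTs in T[1,2] deriving "bb": ["A", "S"]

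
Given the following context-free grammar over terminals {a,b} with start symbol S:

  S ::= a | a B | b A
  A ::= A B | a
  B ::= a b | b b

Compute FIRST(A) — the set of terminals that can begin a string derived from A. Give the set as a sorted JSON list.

FIRST sets, iterate to fixpoint:
[1]
  A via A→a: +{a}
  B via B→a b: +{a}
  B via B→b b: +{b}
  S via S→a: +{a}
  S via S→b A: +{b}
  FIRST[S]={a,b}  FIRST[A]={a}  FIRST[B]={a,b}
[2] (no change)
  FIRST[S]={a,b}  FIRST[A]={a}  FIRST[B]={a,b}

FIRST(A) = ["a"]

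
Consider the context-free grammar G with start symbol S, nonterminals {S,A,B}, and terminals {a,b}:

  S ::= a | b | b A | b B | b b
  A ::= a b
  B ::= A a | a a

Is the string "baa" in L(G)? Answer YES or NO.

Convert to CNF:
  S -> T1 A | T1 B | T1 T1 | a | b
  A -> T0 T1
  B -> A T0 | T0 T0
  T0 -> a
  T1 -> b

CYK fill:
  [0..0]={S,T1}  "b"  orig:{S}
  [1..1]={S,T0}  "a"  orig:{S}
  [2..2]={S,T0}  "a"  orig:{S}
  [0..1]=∅  "ba"
  [1..2]={B}  "aa"
  [0..2]={S}  "baa"

S ∈ T[0,2] ⇒ YES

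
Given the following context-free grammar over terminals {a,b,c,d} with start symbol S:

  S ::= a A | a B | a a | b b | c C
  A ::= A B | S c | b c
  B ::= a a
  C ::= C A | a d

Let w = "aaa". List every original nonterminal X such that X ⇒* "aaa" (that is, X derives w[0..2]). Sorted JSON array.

Convert to CNF:
  S -> T0 C | T1 T1 | T2 A | T2 B | T2 T2
  A -> A B | S T0 | T1 T0
  B -> T2 T2
  C -> C A | T2 T3
  T0 -> c
  T1 -> b
  T2 -> a
  T3 -> d

CYK fill — only the sub-triangle for w[0..2]:
  cell(0,0) a: {T2}  orig:{}
  cell(1,1) a: {T2}  orig:{}
  cell(2,2) a: {T2}  orig:{}
  cell(0,1) aa: {B,S}
  cell(1,2) aa: {B,S}
  cell(0,2) aaa: {S}

Original NTs in T[0,2] deriving "aaa": ["S"]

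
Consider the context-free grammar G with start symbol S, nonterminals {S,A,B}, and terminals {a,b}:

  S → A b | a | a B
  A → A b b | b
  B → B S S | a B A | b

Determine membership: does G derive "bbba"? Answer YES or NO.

CNF form of G:
  S -> A T0 | T1 B | a
  A -> A X2 | b
  B -> B X3 | T1 X4 | b
  T0 -> b
  T1 -> a
  X2 -> T0 T0
  X3 -> S S
  X4 -> B A

Fill CYK table bottom-up:
  [0..0]={A,B,T0}  "b"  orig:{A,B}
  [1..1]={A,B,T0}  "b"  orig:{A,B}
  [2..2]={A,B,T0}  "b"  orig:{A,B}
  [3..3]={S,T1}  "a"  orig:{S}
  [0..1]={S,X2,X4}  "bb"  orig:{S}
  [1..2]={S,X2,X4}  "bb"  orig:{S}
  [2..3]=∅  "ba"
  [0..2]={A}  "bbb"
  [1..3]={X3}  "bba"  orig:{}
  [0..3]={B}  "bbba"

S ∉ T[0,3] ⇒ NO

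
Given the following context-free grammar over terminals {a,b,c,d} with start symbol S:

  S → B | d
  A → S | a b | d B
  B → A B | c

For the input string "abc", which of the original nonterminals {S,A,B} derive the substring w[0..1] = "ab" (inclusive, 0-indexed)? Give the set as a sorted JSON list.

Convert to CNF:
  S -> A B | c | d
  A -> A B | T0 T1 | T2 B | c | d
  B -> A B | c
  T0 -> a
  T1 -> b
  T2 -> d

CYK fill — only the sub-triangle for w[0..1]:
  cell(0,0) a: {T0}  orig:{}
  cell(1,1) b: {T1}  orig:{}
  cell(0,1) ab: {A}

Original NTs in T[0,1] deriving "ab": ["A"]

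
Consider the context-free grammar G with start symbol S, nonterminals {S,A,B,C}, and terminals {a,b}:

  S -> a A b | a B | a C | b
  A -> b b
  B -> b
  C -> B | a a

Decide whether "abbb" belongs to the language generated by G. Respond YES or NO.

Convert to CNF:
  S -> T1 B | T1 C | T1 X2 | b
  A -> T0 T0
  B -> b
  C -> T1 T1 | b
  T0 -> b
  T1 -> a
  X2 -> A T0

CYK table (by increasing span):
  T[0,0] 'a' = {T1}  orig:{}
  T[1,1] 'b' = {B,C,S,T0}  orig:{B,C,S}
  T[2,2] 'b' = {B,C,S,T0}  orig:{B,C,S}
  T[3,3] 'b' = {B,C,S,T0}  orig:{B,C,S}
  T[0,1] 'ab' = {S}
  T[1,2] 'bb' = {A}
  T[2,3] 'bb' = {A}
  T[0,2] 'abb' = ∅
  T[1,3] 'bbb' = {X2}  orig:{}
  T[0,3] 'abbb' = {S}

S ∈ T[0,3] ⇒ YES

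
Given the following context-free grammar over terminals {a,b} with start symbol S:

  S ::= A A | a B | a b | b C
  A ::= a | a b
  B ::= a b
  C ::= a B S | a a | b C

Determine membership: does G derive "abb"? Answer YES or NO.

CNF form of G:
  S -> A A | T0 B | T0 T1 | T1 C
  A -> T0 T1 | a
  B -> T0 T1
  C -> T0 T0 | T0 X2 | T1 C
  T0 -> a
  T1 -> b
  X2 -> B S

CYK fill:
  cell(0,0) a: {A,T0}  orig:{A}
  cell(1,1) b: {T1}  orig:{}
  cell(2,2) b: {T1}  orig:{}
  cell(0,1) ab: {A,B,S}
  cell(1,2) bb: ∅
  cell(0,2) abb: ∅

S ∉ T[0,2] ⇒ NO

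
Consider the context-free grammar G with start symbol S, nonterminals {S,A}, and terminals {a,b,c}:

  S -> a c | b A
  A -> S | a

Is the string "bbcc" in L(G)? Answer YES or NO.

Convert to CNF:
  S -> T0 T1 | T2 A
  A -> T0 T1 | T2 A | a
  T0 -> a
  T1 -> c
  T2 -> b

CYK fill:
  [0..0]={T2}  "b"  orig:{}
  [1..1]={T2}  "b"  orig:{}
  [2..2]={T1}  "c"  orig:{}
  [3..3]={T1}  "c"  orig:{}
  [0..1]=∅  "bb"
  [1..2]=∅  "bc"
  [2..3]=∅  "cc"
  [0..2]=∅  "bbc"
  [1..3]=∅  "bcc"
  [0..3]=∅  "bbcc"

S ∉ T[0,3] ⇒ NO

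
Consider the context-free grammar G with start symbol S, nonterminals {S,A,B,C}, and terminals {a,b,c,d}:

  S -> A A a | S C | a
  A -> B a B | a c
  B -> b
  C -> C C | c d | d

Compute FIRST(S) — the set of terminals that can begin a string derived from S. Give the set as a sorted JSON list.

FIRST sets, iterate to fixpoint:
pass 1:
  A via A→a c: +{a}
  B via B→b: +{b}
  C via C→c d: +{c}
  C via C→d: +{d}
  S via S→A A a: +{a}
  S: {a}  A: {a}  B: {b}  C: {c,d}
pass 2:
  A via A→B a B: +{b}
  S via S→A A a: +{b}
  S: {a,b}  A: {a,b}  B: {b}  C: {c,d}
pass 3: (stable)
  S: {a,b}  A: {a,b}  B: {b}  C: {c,d}

FIRST(S) = ["a", "b"]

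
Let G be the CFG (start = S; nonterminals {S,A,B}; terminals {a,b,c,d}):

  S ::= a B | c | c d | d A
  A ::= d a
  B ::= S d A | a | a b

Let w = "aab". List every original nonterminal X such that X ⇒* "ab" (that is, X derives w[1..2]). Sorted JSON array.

Convert to CNF:
  S -> T0 A | T1 B | T3 T0 | c
  A -> T0 T1
  B -> S X4 | T1 T2 | a
  T0 -> d
  T1 -> a
  T2 -> b
  T3 -> c
  X4 -> T0 A

CYK table (by increasing span) — only the sub-triangle for w[1..2]:
  T[1,1] 'a' = {B,T1}  orig:{B}
  T[2,2] 'b' = {T2}  orig:{}
  T[1,2] 'ab' = {B}

Original NTs in T[1,2] deriving "ab": ["B"]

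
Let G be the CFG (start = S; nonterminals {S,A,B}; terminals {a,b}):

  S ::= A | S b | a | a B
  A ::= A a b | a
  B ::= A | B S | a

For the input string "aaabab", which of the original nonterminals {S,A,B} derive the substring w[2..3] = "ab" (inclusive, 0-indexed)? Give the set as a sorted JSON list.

CNF form of G:
  S -> A X4 | S T1 | T0 B | a
  A -> A X2 | a
  B -> A X3 | B S | a
  T0 -> a
  T1 -> b
  X2 -> T0 T1
  X3 -> T0 T1
  X4 -> T0 T1

CYK fill, restricted to cells inside w[2..3]:
  T[2,2] 'a' = {A,B,S,T0}  orig:{A,B,S}
  T[3,3] 'b' = {T1}  orig:{}
  T[2,3] 'ab' = {S,X2,X3,X4}  orig:{S}

Original NTs in T[2,3] deriving "ab": ["S"]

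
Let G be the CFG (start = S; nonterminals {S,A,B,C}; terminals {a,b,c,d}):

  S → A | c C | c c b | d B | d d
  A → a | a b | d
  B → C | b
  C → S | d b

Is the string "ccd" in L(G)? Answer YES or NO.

Convert to CNF:
  S -> T0 T1 | T2 C | T2 X6 | T3 B | T3 T3 | a | d
  A -> T0 T1 | a | d
  B -> T0 T1 | T2 C | T2 X4 | T3 B | T3 T1 | T3 T3 | a | b | d
  C -> T0 T1 | T2 C | T2 X5 | T3 B | T3 T1 | T3 T3 | a | d
  T0 -> a
  T1 -> b
  T2 -> c
  T3 -> d
  X4 -> T2 T1
  X5 -> T2 T1
  X6 -> T2 T1

CYK fill:
  [0..0]={T2}  "c"  orig:{}
  [1..1]={T2}  "c"  orig:{}
  [2..2]={A,B,C,S,T3}  "d"  orig:{A,B,C,S}
  [0..1]=∅  "cc"
  [1..2]={B,C,S}  "cd"
  [0..2]={B,C,S}  "ccd"

S ∈ T[0,2] ⇒ YES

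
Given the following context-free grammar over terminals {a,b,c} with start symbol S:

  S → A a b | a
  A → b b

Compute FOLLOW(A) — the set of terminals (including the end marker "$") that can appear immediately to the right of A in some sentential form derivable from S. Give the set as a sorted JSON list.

Compute FIRST by fixpoint:
iter 1:
  A via A→b b: +{b}
  S via S→A a b: +{b}
  S via S→a: +{a}
  FIRST[S]={a,b}  FIRST[A]={b}
iter 2: — fixpoint
  FIRST[S]={a,b}  FIRST[A]={b}

FOLLOW iteration:
initialize: $ ∈ FOLLOW(S)
pass 1:
  S→A a b: FOLLOW(A) ⊇ FIRST(a) = {a}; new: +{a}
  FOLLOW(S)={$}  FOLLOW(A)={a}
pass 2: (no change)
  FOLLOW(S)={$}  FOLLOW(A)={a}

FOLLOW(A) = ["a"]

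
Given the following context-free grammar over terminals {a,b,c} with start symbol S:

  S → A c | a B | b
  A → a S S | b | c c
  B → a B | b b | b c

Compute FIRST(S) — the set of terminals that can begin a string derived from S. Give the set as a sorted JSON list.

Compute FIRST by fixpoint:
round 1:
  A via A→a S S: +{a}
  A via A→b: +{b}
  A via A→c c: +{c}
  B via B→a B: +{a}
  B via B→b b: +{b}
  S via S→A c: +{a,b,c}
  S: {a,b,c}  A: {a,b,c}  B: {a,b}
round 2: (no change)
  S: {a,b,c}  A: {a,b,c}  B: {a,b}

FIRST(S) = ["a", "b", "c"]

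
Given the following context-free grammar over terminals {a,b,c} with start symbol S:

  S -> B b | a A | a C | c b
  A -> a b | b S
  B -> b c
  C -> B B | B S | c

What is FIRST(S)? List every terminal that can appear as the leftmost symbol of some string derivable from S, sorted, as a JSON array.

Compute FIRST by fixpoint:
iter 1:
  A via A→a b: +{a}
  A via A→b S: +{b}
  B via B→b c: +{b}
  C via C→B B: +{b}
  C via C→c: +{c}
  S via S→B b: +{b}
  S via S→a A: +{a}
  S via S→c b: +{c}
  FIRST[S]={a,b,c}  FIRST[A]={a,b}  FIRST[B]={b}  FIRST[C]={b,c}
iter 2: (stable)
  FIRST[S]={a,b,c}  FIRST[A]={a,b}  FIRST[B]={b}  FIRST[C]={b,c}

FIRST(S) = ["a", "b", "c"]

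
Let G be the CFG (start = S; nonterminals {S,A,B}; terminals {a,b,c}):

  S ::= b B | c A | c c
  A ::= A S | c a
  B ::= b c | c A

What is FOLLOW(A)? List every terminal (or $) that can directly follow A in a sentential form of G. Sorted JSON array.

Compute FIRST by fixpoint:
round 1:
  A via A→c a: +{c}
  B via B→b c: +{b}
  B via B→c A: +{c}
  S via S→b B: +{b}
  S via S→c A: +{c}
  FIRST(S)={b,c}  FIRST(A)={c}  FIRST(B)={b,c}
round 2: (no change)
  FIRST(S)={b,c}  FIRST(A)={c}  FIRST(B)={b,c}

Compute FOLLOW by fixpoint:
FOLLOW(S) := {$}
iter 1:
  A→A S: FOLLOW(A) ⊇ FIRST(S) = {b,c}; new: +{b,c}
  A→A S: FOLLOW(S) ⊇ FOLLOW(A) ⊇ {b,c}; new: +{b,c}
  S→b B: FOLLOW(B) ⊇ FOLLOW(S) ⊇ {$,b,c}; new: +{$,b,c}
  S→c A: FOLLOW(A) ⊇ FOLLOW(S) ⊇ {$,b,c}; new: +{$}
  S: {$,b,c}  A: {$,b,c}  B: {$,b,c}
iter 2: (stable)
  S: {$,b,c}  A: {$,b,c}  B: {$,b,c}

FOLLOW(A) = ["$", "b", "c"]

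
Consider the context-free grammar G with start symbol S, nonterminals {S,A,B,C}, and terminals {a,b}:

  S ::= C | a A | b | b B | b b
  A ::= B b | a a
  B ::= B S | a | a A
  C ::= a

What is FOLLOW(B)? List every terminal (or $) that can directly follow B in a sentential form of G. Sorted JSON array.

Compute FIRST by fixpoint:
round 1:
  A via A→a a: +{a}
  B via B→a: +{a}
  C via C→a: +{a}
  S via S→C: +{a}
  S via S→b: +{b}
  FIRST[S]={a,b}  FIRST[A]={a}  FIRST[B]={a}  FIRST[C]={a}
round 2: (stable)
  FIRST[S]={a,b}  FIRST[A]={a}  FIRST[B]={a}  FIRST[C]={a}

FOLLOW iteration:
initialize: $ ∈ FOLLOW(S)
iter 1:
  A→B b: FOLLOW(B) ⊇ FIRST(b) = {b}; new: +{b}
  B→B S: FOLLOW(B) ⊇ FIRST(S) = {a,b}; new: +{a}
  B→B S: FOLLOW(S) ⊇ FOLLOW(B) ⊇ {a,b}; new: +{a,b}
  B→a A: FOLLOW(A) ⊇ FOLLOW(B) ⊇ {a,b}; new: +{a,b}
  S→C: FOLLOW(C) ⊇ FOLLOW(S) ⊇ {$,a,b}; new: +{$,a,b}
  S→a A: FOLLOW(A) ⊇ FOLLOW(S) ⊇ {$,a,b}; new: +{$}
  S→b B: FOLLOW(B) ⊇ FOLLOW(S) ⊇ {$,a,b}; new: +{$}
  FOLLOW(S)={$,a,b}  FOLLOW(A)={$,a,b}  FOLLOW(B)={$,a,b}  FOLLOW(C)={$,a,b}
iter 2: — fixpoint
  FOLLOW(S)={$,a,b}  FOLLOW(A)={$,a,b}  FOLLOW(B)={$,a,b}  FOLLOW(C)={$,a,b}

FOLLOW(B) = ["$", "a", "b"]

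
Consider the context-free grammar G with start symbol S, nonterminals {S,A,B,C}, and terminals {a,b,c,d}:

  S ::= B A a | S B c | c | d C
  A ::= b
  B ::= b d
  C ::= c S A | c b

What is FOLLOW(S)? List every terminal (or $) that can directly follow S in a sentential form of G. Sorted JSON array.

FIRST sets, iterate to fixpoint:
iter 1:
  A via A→b: +{b}
  B via B→b d: +{b}
  C via C→c S A: +{c}
  S via S→B A a: +{b}
  S via S→c: +{c}
  S via S→d C: +{d}
  FIRST(S)={b,c,d}  FIRST(A)={b}  FIRST(B)={b}  FIRST(C)={c}
iter 2: (no change)
  FIRST(S)={b,c,d}  FIRST(A)={b}  FIRST(B)={b}  FIRST(C)={c}

FOLLOW iteration:
initialize: $ ∈ FOLLOW(S)
[1]
  C→c S A: FOLLOW(S) ⊇ FIRST(A) = {b}; new: +{b}
  S→B A a: FOLLOW(B) ⊇ FIRST(A) = {b}; new: +{b}
  S→B A a: FOLLOW(A) ⊇ FIRST(a) = {a}; new: +{a}
  S→S B c: FOLLOW(B) ⊇ FIRST(c) = {c}; new: +{c}
  S→d C: FOLLOW(C) ⊇ FOLLOW(S) ⊇ {$,b}; new: +{$,b}
  FOLLOW[S]={$,b}  FOLLOW[A]={a}  FOLLOW[B]={b,c}  FOLLOW[C]={$,b}
[2]
  C→c S A: FOLLOW(A) ⊇ FOLLOW(C) ⊇ {$,b}; new: +{$,b}
  FOLLOW[S]={$,b}  FOLLOW[A]={$,a,b}  FOLLOW[B]={b,c}  FOLLOW[C]={$,b}
[3] (stable)
  FOLLOW[S]={$,b}  FOLLOW[A]={$,a,b}  FOLLOW[B]={b,c}  FOLLOW[C]={$,b}

FOLLOW(S) = ["$", "b"]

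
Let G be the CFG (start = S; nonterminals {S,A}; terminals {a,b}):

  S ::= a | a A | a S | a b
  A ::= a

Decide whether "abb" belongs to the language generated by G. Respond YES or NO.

CNF form of G:
  S -> T0 A | T0 S | T0 T1 | a
  A -> a
  T0 -> a
  T1 -> b

CYK fill:
  cell(0,0) a: {A,S,T0}  orig:{A,S}
  cell(1,1) b: {T1}  orig:{}
  cell(2,2) b: {T1}  orig:{}
  cell(0,1) ab: {S}
  cell(1,2) bb: ∅
  cell(0,2) abb: ∅

S ∉ T[0,2] ⇒ NO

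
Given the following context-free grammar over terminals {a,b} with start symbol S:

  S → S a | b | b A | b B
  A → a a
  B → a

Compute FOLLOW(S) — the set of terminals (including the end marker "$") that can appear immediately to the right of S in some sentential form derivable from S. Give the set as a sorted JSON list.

Compute FIRST by fixpoint:
round 1:
  A via A→a a: +{a}
  B via B→a: +{a}
  S via S→b: +{b}
  FIRST[S]={b}  FIRST[A]={a}  FIRST[B]={a}
round 2: (stable)
  FIRST[S]={b}  FIRST[A]={a}  FIRST[B]={a}

FOLLOW iteration:
seed FOLLOW(S) with $
[1]
  S→S a: FOLLOW(S) ⊇ FIRST(a) = {a}; new: +{a}
  S→b A: FOLLOW(A) ⊇ FOLLOW(S) ⊇ {$,a}; new: +{$,a}
  S→b B: FOLLOW(B) ⊇ FOLLOW(S) ⊇ {$,a}; new: +{$,a}
  S: {$,a}  A: {$,a}  B: {$,a}
[2] (no change)
  S: {$,a}  A: {$,a}  B: {$,a}

FOLLOW(S) = ["$", "a"]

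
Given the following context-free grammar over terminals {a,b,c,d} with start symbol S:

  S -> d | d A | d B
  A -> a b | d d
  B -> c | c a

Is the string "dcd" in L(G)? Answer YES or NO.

CNF form of G:
  S -> T2 A | T2 B | d
  A -> T0 T1 | T2 T2
  B -> T3 T0 | c
  T0 -> a
  T1 -> b
  T2 -> d
  T3 -> c

Fill CYK table bottom-up:
  [0..0]={S,T2}  "d"  orig:{S}
  [1..1]={B,T3}  "c"  orig:{B}
  [2..2]={S,T2}  "d"  orig:{S}
  [0..1]={S}  "dc"
  [1..2]=∅  "cd"
  [0..2]=∅  "dcd"

S ∉ T[0,2] ⇒ NO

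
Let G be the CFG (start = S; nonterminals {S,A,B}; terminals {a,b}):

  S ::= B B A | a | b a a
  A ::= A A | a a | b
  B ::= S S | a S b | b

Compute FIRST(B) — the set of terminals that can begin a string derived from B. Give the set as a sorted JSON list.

FIRST sets, iterate to fixpoint:
iter 1:
  A via A→a a: +{a}
  A via A→b: +{b}
  B via B→a S b: +{a}
  B via B→b: +{b}
  S via S→B B A: +{a,b}
  FIRST[S]={a,b}  FIRST[A]={a,b}  FIRST[B]={a,b}
iter 2: done
  FIRST[S]={a,b}  FIRST[A]={a,b}  FIRST[B]={a,b}

FIRST(B) = ["a", "b"]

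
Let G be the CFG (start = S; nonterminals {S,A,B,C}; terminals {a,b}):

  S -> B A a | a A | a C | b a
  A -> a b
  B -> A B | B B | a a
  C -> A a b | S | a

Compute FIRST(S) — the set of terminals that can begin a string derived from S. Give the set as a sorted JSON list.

FIRST sets, iterate to fixpoint:
round 1:
  A via A→a b: +{a}
  B via B→A B: +{a}
  C via C→A a b: +{a}
  S via S→B A a: +{a}
  S via S→b a: +{b}
  FIRST[S]={a,b}  FIRST[A]={a}  FIRST[B]={a}  FIRST[C]={a}
round 2:
  C via C→S: +{b}
  FIRST[S]={a,b}  FIRST[A]={a}  FIRST[B]={a}  FIRST[C]={a,b}
round 3: done
  FIRST[S]={a,b}  FIRST[A]={a}  FIRST[B]={a}  FIRST[C]={a,b}

FIRST(S) = ["a", "b"]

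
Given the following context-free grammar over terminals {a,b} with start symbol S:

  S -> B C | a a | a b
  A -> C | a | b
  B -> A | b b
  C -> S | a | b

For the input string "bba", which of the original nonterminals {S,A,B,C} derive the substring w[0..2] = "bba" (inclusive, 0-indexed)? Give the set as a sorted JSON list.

Convert to CNF:
  S -> B C | T0 T0 | T0 T1
  A -> B C | T0 T0 | T0 T1 | a | b
  B -> B C | T0 T0 | T0 T1 | T1 T1 | a | b
  C -> B C | T0 T0 | T0 T1 | a | b
  T0 -> a
  T1 -> b

CYK table (by increasing span) — only the sub-triangle for w[0..2]:
  cell(0,0) b: {A,B,C,T1}  orig:{A,B,C}
  cell(1,1) b: {A,B,C,T1}  orig:{A,B,C}
  cell(2,2) a: {A,B,C,T0}  orig:{A,B,C}
  cell(0,1) bb: {A,B,C,S}
  cell(1,2) ba: {A,B,C,S}
  cell(0,2) bba: {A,B,C,S}

Original NTs in T[0,2] deriving "bba": ["A", "B", "C", "S"]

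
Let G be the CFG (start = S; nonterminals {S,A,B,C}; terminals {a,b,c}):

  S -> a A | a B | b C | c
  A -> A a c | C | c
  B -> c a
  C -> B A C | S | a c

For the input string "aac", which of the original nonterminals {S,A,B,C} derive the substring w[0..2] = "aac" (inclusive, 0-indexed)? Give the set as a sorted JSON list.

CNF form of G:
  S -> T0 A | T0 B | T2 C | c
  A -> A X3 | B X4 | T0 A | T0 B | T0 T1 | T2 C | c
  B -> T1 T0
  C -> B X5 | T0 A | T0 B | T0 T1 | T2 C | c
  T0 -> a
  T1 -> c
  T2 -> b
  X3 -> T0 T1
  X4 -> A C
  X5 -> A C

Fill CYK table bottom-up, restricted to cells inside w[0..2]:
  T[0,0] 'a' = {T0}  orig:{}
  T[1,1] 'a' = {T0}  orig:{}
  T[2,2] 'c' = {A,C,S,T1}  orig:{A,C,S}
  T[0,1] 'aa' = ∅
  T[1,2] 'ac' = {A,C,S,X3}  orig:{A,C,S}
  T[0,2] 'aac' = {A,C,S}

Original NTs in T[0,2] deriving "aac": ["A", "C", "S"]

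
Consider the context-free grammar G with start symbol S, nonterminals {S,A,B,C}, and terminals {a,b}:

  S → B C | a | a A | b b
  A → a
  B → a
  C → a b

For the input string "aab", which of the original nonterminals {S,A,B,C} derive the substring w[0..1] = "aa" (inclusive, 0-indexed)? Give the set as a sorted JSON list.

Convert to CNF:
  S -> B C | T0 A | T1 T1 | a
  A -> a
  B -> a
  C -> T0 T1
  T0 -> a
  T1 -> b

Fill CYK table bottom-up — only the sub-triangle for w[0..1]:
  [0..0]={A,B,S,T0}  "a"  orig:{A,B,S}
  [1..1]={A,B,S,T0}  "a"  orig:{A,B,S}
  [0..1]={S}  "aa"

Original NTs in T[0,1] deriving "aa": ["S"]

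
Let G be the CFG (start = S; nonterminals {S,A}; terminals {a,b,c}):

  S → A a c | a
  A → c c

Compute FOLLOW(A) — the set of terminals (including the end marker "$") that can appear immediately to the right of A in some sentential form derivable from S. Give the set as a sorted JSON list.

FIRST iteration:
[1]
  A via A→c c: +{c}
  S via S→A a c: +{c}
  S via S→a: +{a}
  FIRST(S)={a,c}  FIRST(A)={c}
[2] (stable)
  FIRST(S)={a,c}  FIRST(A)={c}

Compute FOLLOW by fixpoint:
FOLLOW(S) := {$}
iter 1:
  S→A a c: FOLLOW(A) ⊇ FIRST(a) = {a}; new: +{a}
  S: {$}  A: {a}
iter 2: done
  S: {$}  A: {a}

FOLLOW(A) = ["a"]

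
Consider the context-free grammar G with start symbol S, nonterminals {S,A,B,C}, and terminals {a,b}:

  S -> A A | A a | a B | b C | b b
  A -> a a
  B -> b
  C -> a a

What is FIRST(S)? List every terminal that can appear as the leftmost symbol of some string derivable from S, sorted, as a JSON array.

FIRST iteration:
[1]
  A via A→a a: +{a}
  B via B→b: +{b}
  C via C→a a: +{a}
  S via S→A A: +{a}
  S via S→b C: +{b}
  FIRST[S]={a,b}  FIRST[A]={a}  FIRST[B]={b}  FIRST[C]={a}
[2] — fixpoint
  FIRST[S]={a,b}  FIRST[A]={a}  FIRST[B]={b}  FIRST[C]={a}

FIRST(S) = ["a", "b"]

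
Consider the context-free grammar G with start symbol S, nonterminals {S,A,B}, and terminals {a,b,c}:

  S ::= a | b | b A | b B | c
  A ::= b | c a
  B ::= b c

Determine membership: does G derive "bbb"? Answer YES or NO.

Convert to CNF:
  S -> T2 A | T2 B | a | b | c
  A -> T0 T1 | b
  B -> T2 T0
  T0 -> c
  T1 -> a
  T2 -> b

Fill CYK table bottom-up:
  cell(0,0) b: {A,S,T2}  orig:{A,S}
  cell(1,1) b: {A,S,T2}  orig:{A,S}
  cell(2,2) b: {A,S,T2}  orig:{A,S}
  cell(0,1) bb: {S}
  cell(1,2) bb: {S}
  cell(0,2) bbb: ∅

S ∉ T[0,2] ⇒ NO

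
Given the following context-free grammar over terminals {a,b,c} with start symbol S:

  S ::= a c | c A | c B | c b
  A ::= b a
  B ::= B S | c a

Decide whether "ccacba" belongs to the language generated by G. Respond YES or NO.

Convert to CNF:
  S -> T1 T2 | T2 A | T2 B | T2 T0
  A -> T0 T1
  B -> B S | T2 T1
  T0 -> b
  T1 -> a
  T2 -> c

CYK table (by increasing span):
  T[0,0] 'c' = {T2}  orig:{}
  T[1,1] 'c' = {T2}  orig:{}
  T[2,2] 'a' = {T1}  orig:{}
  T[3,3] 'c' = {T2}  orig:{}
  T[4,4] 'b' = {T0}  orig:{}
  T[5,5] 'a' = {T1}  orig:{}
  T[0,1] 'cc' = ∅
  T[1,2] 'ca' = {B}
  T[2,3] 'ac' = {S}
  T[3,4] 'cb' = {S}
  T[4,5] 'ba' = {A}
  T[0,2] 'cca' = {S}
  T[1,3] 'cac' = ∅
  T[2,4] 'acb' = ∅
  T[3,5] 'cba' = {S}
  T[0,3] 'ccac' = ∅
  T[1,4] 'cacb' = {B}
  T[2,5] 'acba' = ∅
  T[0,4] 'ccacb' = {S}
  T[1,5] 'cacba' = {B}
  T[0,5] 'ccacba' = {S}

S ∈ T[0,5] ⇒ YES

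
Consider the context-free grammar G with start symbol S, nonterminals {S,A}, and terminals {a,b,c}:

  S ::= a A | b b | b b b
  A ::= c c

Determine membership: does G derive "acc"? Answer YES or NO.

Convert to CNF:
  S -> T1 A | T2 T2 | T2 X3
  A -> T0 T0
  T0 -> c
  T1 -> a
  T2 -> b
  X3 -> T2 T2

CYK table (by increasing span):
  cell(0,0) a: {T1}  orig:{}
  cell(1,1) c: {T0}  orig:{}
  cell(2,2) c: {T0}  orig:{}
  cell(0,1) ac: ∅
  cell(1,2) cc: {A}
  cell(0,2) acc: {S}

S ∈ T[0,2] ⇒ YES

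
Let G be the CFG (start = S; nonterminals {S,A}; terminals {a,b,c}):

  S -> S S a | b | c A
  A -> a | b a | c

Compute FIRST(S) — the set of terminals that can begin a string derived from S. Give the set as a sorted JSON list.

FIRST sets, iterate to fixpoint:
round 1:
  A via A→a: +{a}
  A via A→b a: +{b}
  A via A→c: +{c}
  S via S→b: +{b}
  S via S→c A: +{c}
  FIRST[S]={b,c}  FIRST[A]={a,b,c}
round 2: (no change)
  FIRST[S]={b,c}  FIRST[A]={a,b,c}

FIRST(S) = ["b", "c"]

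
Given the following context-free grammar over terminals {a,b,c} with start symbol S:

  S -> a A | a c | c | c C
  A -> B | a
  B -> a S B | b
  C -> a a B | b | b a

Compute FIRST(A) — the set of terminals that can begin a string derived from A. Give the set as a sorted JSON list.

FIRST sets, iterate to fixpoint:
[1]
  A via A→a: +{a}
  B via B→a S B: +{a}
  B via B→b: +{b}
  C via C→a a B: +{a}
  C via C→b: +{b}
  S via S→a A: +{a}
  S via S→c: +{c}
  FIRST[S]={a,c}  FIRST[A]={a}  FIRST[B]={a,b}  FIRST[C]={a,b}
[2]
  A via A→B: +{b}
  FIRST[S]={a,c}  FIRST[A]={a,b}  FIRST[B]={a,b}  FIRST[C]={a,b}
[3] — fixpoint
  FIRST[S]={a,c}  FIRST[A]={a,b}  FIRST[B]={a,b}  FIRST[C]={a,b}

FIRST(A) = ["a", "b"]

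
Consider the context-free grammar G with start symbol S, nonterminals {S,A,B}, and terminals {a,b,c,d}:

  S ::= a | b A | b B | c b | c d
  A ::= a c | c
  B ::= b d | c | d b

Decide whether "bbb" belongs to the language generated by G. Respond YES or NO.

CNF form of G:
  S -> T1 T2 | T1 T3 | T2 A | T2 B | a
  A -> T0 T1 | c
  B -> T2 T3 | T3 T2 | c
  T0 -> a
  T1 -> c
  T2 -> b
  T3 -> d

CYK fill:
  [0..0]={T2}  "b"  orig:{}
  [1..1]={T2}  "b"  orig:{}
  [2..2]={T2}  "b"  orig:{}
  [0..1]=∅  "bb"
  [1..2]=∅  "bb"
  [0..2]=∅  "bbb"

S ∉ T[0,2] ⇒ NO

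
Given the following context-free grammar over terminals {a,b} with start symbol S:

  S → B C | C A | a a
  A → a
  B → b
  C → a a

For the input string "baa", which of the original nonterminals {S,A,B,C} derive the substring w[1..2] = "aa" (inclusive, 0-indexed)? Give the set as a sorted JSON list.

Convert to CNF:
  S -> B C | C A | T0 T0
  A -> a
  B -> b
  C -> T0 T0
  T0 -> a

CYK table (by increasing span), restricted to cells inside w[1..2]:
  [1..1]={A,T0}  "a"  orig:{A}
  [2..2]={A,T0}  "a"  orig:{A}
  [1..2]={C,S}  "aa"

Original NTs in T[1,2] deriving "aa": ["C", "S"]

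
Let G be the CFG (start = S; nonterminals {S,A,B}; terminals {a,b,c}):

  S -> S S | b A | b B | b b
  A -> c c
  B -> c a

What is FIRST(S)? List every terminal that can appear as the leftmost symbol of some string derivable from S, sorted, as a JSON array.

FIRST sets, iterate to fixpoint:
round 1:
  A via A→c c: +{c}
  B via B→c a: +{c}
  S via S→b A: +{b}
  FIRST[S]={b}  FIRST[A]={c}  FIRST[B]={c}
round 2: done
  FIRST[S]={b}  FIRST[A]={c}  FIRST[B]={c}

FIRST(S) = ["b"]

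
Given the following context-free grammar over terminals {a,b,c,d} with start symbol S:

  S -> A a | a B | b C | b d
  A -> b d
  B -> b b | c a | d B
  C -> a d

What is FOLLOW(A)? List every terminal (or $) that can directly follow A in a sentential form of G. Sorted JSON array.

FIRST sets, iterate to fixpoint:
pass 1:
  A via A→b d: +{b}
  B via B→b b: +{b}
  B via B→c a: +{c}
  B via B→d B: +{d}
  C via C→a d: +{a}
  S via S→A a: +{b}
  S via S→a B: +{a}
  FIRST[S]={a,b}  FIRST[A]={b}  FIRST[B]={b,c,d}  FIRST[C]={a}
pass 2: done
  FIRST[S]={a,b}  FIRST[A]={b}  FIRST[B]={b,c,d}  FIRST[C]={a}

FOLLOW iteration:
seed FOLLOW(S) with $
iter 1:
  S→A a: FOLLOW(A) ⊇ FIRST(a) = {a}; new: +{a}
  S→a B: FOLLOW(B) ⊇ FOLLOW(S) ⊇ {$}; new: +{$}
  S→b C: FOLLOW(C) ⊇ FOLLOW(S) ⊇ {$}; new: +{$}
  S: {$}  A: {a}  B: {$}  C: {$}
iter 2: (stable)
  S: {$}  A: {a}  B: {$}  C: {$}

FOLLOW(A) = ["a"]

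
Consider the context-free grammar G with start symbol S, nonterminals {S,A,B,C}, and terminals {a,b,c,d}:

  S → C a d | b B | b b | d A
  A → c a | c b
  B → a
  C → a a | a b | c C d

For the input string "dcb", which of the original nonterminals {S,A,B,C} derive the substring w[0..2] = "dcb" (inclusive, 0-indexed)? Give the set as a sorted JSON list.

CNF form of G:
  S -> C X5 | T2 B | T2 T2 | T3 A
  A -> T0 T1 | T0 T2
  B -> a
  C -> T0 X4 | T1 T1 | T1 T2
  T0 -> c
  T1 -> a
  T2 -> b
  T3 -> d
  X4 -> C T3
  X5 -> T1 T3

Fill CYK table bottom-up, restricted to cells inside w[0..2]:
  [0..0]={T3}  "d"  orig:{}
  [1..1]={T0}  "c"  orig:{}
  [2..2]={T2}  "b"  orig:{}
  [0..1]=∅  "dc"
  [1..2]={A}  "cb"
  [0..2]={S}  "dcb"

Original NTs in T[0,2] deriving "dcb": ["S"]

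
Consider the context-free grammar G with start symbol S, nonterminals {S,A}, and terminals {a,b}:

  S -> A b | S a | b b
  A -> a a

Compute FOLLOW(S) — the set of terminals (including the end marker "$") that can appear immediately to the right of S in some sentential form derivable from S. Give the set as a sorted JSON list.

FIRST iteration:
iter 1:
  A via A→a a: +{a}
  S via S→A b: +{a}
  S via S→b b: +{b}
  S: {a,b}  A: {a}
iter 2: done
  S: {a,b}  A: {a}

Compute FOLLOW by fixpoint:
initialize: $ ∈ FOLLOW(S)
pass 1:
  S→A b: FOLLOW(A) ⊇ FIRST(b) = {b}; new: +{b}
  S→S a: FOLLOW(S) ⊇ FIRST(a) = {a}; new: +{a}
  FOLLOW(S)={$,a}  FOLLOW(A)={b}
pass 2: — fixpoint
  FOLLOW(S)={$,a}  FOLLOW(A)={b}

FOLLOW(S) = ["$", "a"]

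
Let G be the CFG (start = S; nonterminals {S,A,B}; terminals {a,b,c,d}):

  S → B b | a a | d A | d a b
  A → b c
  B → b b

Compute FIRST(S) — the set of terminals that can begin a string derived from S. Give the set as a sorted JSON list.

FIRST iteration:
round 1:
  A via A→b c: +{b}
  B via B→b b: +{b}
  S via S→B b: +{b}
  S via S→a a: +{a}
  S via S→d A: +{d}
  FIRST(S)={a,b,d}  FIRST(A)={b}  FIRST(B)={b}
round 2: — fixpoint
  FIRST(S)={a,b,d}  FIRST(A)={b}  FIRST(B)={b}

FIRST(S) = ["a", "b", "d"]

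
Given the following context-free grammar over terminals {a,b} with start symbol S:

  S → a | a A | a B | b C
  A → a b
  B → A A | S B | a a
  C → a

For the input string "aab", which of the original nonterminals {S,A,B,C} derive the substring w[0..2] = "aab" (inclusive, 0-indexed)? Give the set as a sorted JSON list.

CNF form of G:
  S -> T0 A | T0 B | T1 C | a
  A -> T0 T1
  B -> A A | S B | T0 T0
  C -> a
  T0 -> a
  T1 -> b

Fill CYK table bottom-up — only the sub-triangle for w[0..2]:
  T[0,0] 'a' = {C,S,T0}  orig:{C,S}
  T[1,1] 'a' = {C,S,T0}  orig:{C,S}
  T[2,2] 'b' = {T1}  orig:{}
  T[0,1] 'aa' = {B}
  T[1,2] 'ab' = {A}
  T[0,2] 'aab' = {S}

Original NTs in T[0,2] deriving "aab": ["S"]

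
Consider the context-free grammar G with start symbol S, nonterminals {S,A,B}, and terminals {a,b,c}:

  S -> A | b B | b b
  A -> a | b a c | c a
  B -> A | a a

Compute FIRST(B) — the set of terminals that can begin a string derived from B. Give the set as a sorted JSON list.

FIRST sets, iterate to fixpoint:
round 1:
  A via A→a: +{a}
  A via A→b a c: +{b}
  A via A→c a: +{c}
  B via B→A: +{a,b,c}
  S via S→A: +{a,b,c}
  S: {a,b,c}  A: {a,b,c}  B: {a,b,c}
round 2: done
  S: {a,b,c}  A: {a,b,c}  B: {a,b,c}

FIRST(B) = ["a", "b", "c"]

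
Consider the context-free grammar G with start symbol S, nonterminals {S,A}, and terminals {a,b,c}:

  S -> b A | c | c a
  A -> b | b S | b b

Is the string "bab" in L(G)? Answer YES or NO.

CNF form of G:
  S -> T0 A | T1 T2 | c
  A -> T0 S | T0 T0 | b
  T0 -> b
  T1 -> c
  T2 -> a

CYK fill:
  T[0,0] 'b' = {A,T0}  orig:{A}
  T[1,1] 'a' = {T2}  orig:{}
  T[2,2] 'b' = {A,T0}  orig:{A}
  T[0,1] 'ba' = ∅
  T[1,2] 'ab' = ∅
  T[0,2] 'bab' = ∅

S ∉ T[0,2] ⇒ NO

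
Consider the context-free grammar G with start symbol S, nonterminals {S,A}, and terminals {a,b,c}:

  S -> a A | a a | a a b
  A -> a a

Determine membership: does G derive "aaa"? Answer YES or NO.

CNF form of G:
  S -> T0 A | T0 T0 | T0 X2
  A -> T0 T0
  T0 -> a
  T1 -> b
  X2 -> T0 T1

CYK table (by increasing span):
  [0..0]={T0}  "a"  orig:{}
  [1..1]={T0}  "a"  orig:{}
  [2..2]={T0}  "a"  orig:{}
  [0..1]={A,S}  "aa"
  [1..2]={A,S}  "aa"
  [0..2]={S}  "aaa"

S ∈ T[0,2] ⇒ YES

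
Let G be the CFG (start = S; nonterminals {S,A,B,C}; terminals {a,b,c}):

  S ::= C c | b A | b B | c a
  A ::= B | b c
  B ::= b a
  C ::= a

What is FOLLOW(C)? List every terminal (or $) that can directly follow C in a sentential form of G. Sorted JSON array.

FIRST iteration:
round 1:
  A via A→b c: +{b}
  B via B→b a: +{b}
  C via C→a: +{a}
  S via S→C c: +{a}
  S via S→b A: +{b}
  S via S→c a: +{c}
  FIRST(S)={a,b,c}  FIRST(A)={b}  FIRST(B)={b}  FIRST(C)={a}
round 2: — fixpoint
  FIRST(S)={a,b,c}  FIRST(A)={b}  FIRST(B)={b}  FIRST(C)={a}

FOLLOW iteration:
seed FOLLOW(S) with $
iter 1:
  S→C c: FOLLOW(C) ⊇ FIRST(c) = {c}; new: +{c}
  S→b A: FOLLOW(A) ⊇ FOLLOW(S) ⊇ {$}; new: +{$}
  S→b B: FOLLOW(B) ⊇ FOLLOW(S) ⊇ {$}; new: +{$}
  S: {$}  A: {$}  B: {$}  C: {c}
iter 2: — fixpoint
  S: {$}  A: {$}  B: {$}  C: {c}

FOLLOW(C) = ["c"]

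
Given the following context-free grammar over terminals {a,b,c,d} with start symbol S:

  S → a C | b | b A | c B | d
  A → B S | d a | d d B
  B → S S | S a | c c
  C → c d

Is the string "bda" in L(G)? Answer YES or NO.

CNF form of G:
  S -> T1 C | T2 B | T3 A | b | d
  A -> B S | T0 T1 | T0 X4
  B -> S S | S T1 | T2 T2
  C -> T2 T0
  T0 -> d
  T1 -> a
  T2 -> c
  T3 -> b
  X4 -> T0 B

CYK fill:
  cell(0,0) b: {S,T3}  orig:{S}
  cell(1,1) d: {S,T0}  orig:{S}
  cell(2,2) a: {T1}  orig:{}
  cell(0,1) bd: {B}
  cell(1,2) da: {A,B}
  cell(0,2) bda: {S}

S ∈ T[0,2] ⇒ YES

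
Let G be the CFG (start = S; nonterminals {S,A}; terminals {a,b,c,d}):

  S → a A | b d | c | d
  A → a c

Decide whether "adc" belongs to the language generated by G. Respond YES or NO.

Convert to CNF:
  S -> T0 A | T2 T3 | c | d
  A -> T0 T1
  T0 -> a
  T1 -> c
  T2 -> b
  T3 -> d

CYK table (by increasing span):
  cell(0,0) a: {T0}  orig:{}
  cell(1,1) d: {S,T3}  orig:{S}
  cell(2,2) c: {S,T1}  orig:{S}
  cell(0,1) ad: ∅
  cell(1,2) dc: ∅
  cell(0,2) adc: ∅

S ∉ T[0,2] ⇒ NO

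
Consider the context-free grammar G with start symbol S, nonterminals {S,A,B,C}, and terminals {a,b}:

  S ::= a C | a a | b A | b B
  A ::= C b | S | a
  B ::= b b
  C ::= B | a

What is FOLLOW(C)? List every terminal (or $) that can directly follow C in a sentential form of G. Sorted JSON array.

Compute FIRST by fixpoint:
pass 1:
  A via A→a: +{a}
  B via B→b b: +{b}
  C via C→B: +{b}
  C via C→a: +{a}
  S via S→a C: +{a}
  S via S→b A: +{b}
  FIRST(S)={a,b}  FIRST(A)={a}  FIRST(B)={b}  FIRST(C)={a,b}
pass 2:
  A via A→C b: +{b}
  FIRST(S)={a,b}  FIRST(A)={a,b}  FIRST(B)={b}  FIRST(C)={a,b}
pass 3: (stable)
  FIRST(S)={a,b}  FIRST(A)={a,b}  FIRST(B)={b}  FIRST(C)={a,b}

FOLLOW iteration:
FOLLOW(S) := {$}
round 1:
  A→C b: FOLLOW(C) ⊇ FIRST(b) = {b}; new: +{b}
  C→B: FOLLOW(B) ⊇ FOLLOW(C) ⊇ {b}; new: +{b}
  S→a C: FOLLOW(C) ⊇ FOLLOW(S) ⊇ {$}; new: +{$}
  S→b A: FOLLOW(A) ⊇ FOLLOW(S) ⊇ {$}; new: +{$}
  S→b B: FOLLOW(B) ⊇ FOLLOW(S) ⊇ {$}; new: +{$}
  FOLLOW[S]={$}  FOLLOW[A]={$}  FOLLOW[B]={$,b}  FOLLOW[C]={$,b}
round 2: (no change)
  FOLLOW[S]={$}  FOLLOW[A]={$}  FOLLOW[B]={$,b}  FOLLOW[C]={$,b}

FOLLOW(C) = ["$", "b"]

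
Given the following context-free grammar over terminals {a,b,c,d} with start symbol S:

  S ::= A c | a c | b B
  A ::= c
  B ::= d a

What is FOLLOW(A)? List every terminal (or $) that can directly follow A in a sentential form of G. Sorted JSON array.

Compute FIRST by fixpoint:
[1]
  A via A→c: +{c}
  B via B→d a: +{d}
  S via S→A c: +{c}
  S via S→a c: +{a}
  S via S→b B: +{b}
  FIRST[S]={a,b,c}  FIRST[A]={c}  FIRST[B]={d}
[2] — fixpoint
  FIRST[S]={a,b,c}  FIRST[A]={c}  FIRST[B]={d}

FOLLOW sets:
seed FOLLOW(S) with $
round 1:
  S→A c: FOLLOW(A) ⊇ FIRST(c) = {c}; new: +{c}
  S→b B: FOLLOW(B) ⊇ FOLLOW(S) ⊇ {$}; new: +{$}
  FOLLOW(S)={$}  FOLLOW(A)={c}  FOLLOW(B)={$}
round 2: — fixpoint
  FOLLOW(S)={$}  FOLLOW(A)={c}  FOLLOW(B)={$}

FOLLOW(A) = ["c"]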